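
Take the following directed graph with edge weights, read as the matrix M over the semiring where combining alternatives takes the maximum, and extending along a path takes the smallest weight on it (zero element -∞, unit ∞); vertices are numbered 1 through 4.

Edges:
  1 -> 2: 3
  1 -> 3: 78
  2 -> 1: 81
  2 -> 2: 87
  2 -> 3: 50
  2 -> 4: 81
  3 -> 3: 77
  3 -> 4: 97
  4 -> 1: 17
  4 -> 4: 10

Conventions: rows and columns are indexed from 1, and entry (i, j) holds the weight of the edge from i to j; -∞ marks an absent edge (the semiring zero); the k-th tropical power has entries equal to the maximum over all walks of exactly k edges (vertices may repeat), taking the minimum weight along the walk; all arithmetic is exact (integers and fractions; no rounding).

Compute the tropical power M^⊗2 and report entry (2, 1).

M^⊗2:
  [3, 3, 77, 78]
  [81, 87, 78, 81]
  [17, -∞, 77, 77]
  [10, 3, 17, 10]
Key observation: the optimum is the walk 2->2->1, with weight 87 min 81 = 81.
Optimal value attained by: walk 2->2->1.
Answer: (M^⊗2)[2][1] = 81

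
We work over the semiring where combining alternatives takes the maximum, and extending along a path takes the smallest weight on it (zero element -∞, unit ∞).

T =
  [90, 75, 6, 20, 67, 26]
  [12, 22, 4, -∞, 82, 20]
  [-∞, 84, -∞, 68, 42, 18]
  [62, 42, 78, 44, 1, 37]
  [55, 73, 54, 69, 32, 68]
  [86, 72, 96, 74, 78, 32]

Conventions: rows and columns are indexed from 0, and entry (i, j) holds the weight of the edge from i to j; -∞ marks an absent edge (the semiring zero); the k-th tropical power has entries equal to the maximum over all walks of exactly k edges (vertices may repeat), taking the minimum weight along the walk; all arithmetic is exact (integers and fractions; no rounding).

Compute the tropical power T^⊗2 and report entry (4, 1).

T^⊗2:
  [90, 75, 54, 67, 75, 67]
  [55, 73, 54, 69, 32, 68]
  [62, 42, 68, 44, 82, 42]
  [62, 78, 44, 68, 62, 37]
  [68, 68, 69, 68, 73, 37]
  [86, 84, 74, 69, 72, 68]
Key observation: the optimum is the walk 4->5->1, with weight 68 min 72 = 68.
Optimal value attained by: walk 4->5->1.
Answer: (T^⊗2)[4][1] = 68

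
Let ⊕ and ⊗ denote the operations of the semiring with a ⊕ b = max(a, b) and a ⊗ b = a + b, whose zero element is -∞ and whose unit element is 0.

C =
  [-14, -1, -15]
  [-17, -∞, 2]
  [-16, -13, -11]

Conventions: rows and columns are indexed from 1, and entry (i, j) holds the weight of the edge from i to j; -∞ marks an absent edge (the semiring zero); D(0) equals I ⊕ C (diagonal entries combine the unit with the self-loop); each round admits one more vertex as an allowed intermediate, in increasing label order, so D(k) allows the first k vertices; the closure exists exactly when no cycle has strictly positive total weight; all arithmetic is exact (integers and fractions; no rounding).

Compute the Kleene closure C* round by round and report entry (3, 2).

D(0):
  [0, -1, -15]
  [-17, 0, 2]
  [-16, -13, 0]
D(1):
  [0, -1, -15]
  [-17, 0, 2]
  [-16, -13, 0]
D(2):
  [0, -1, 1]
  [-17, 0, 2]
  [-16, -13, 0]
D(3):
  [0, -1, 1]
  [-14, 0, 2]
  [-16, -13, 0]
Answer: C*[3][2] = -13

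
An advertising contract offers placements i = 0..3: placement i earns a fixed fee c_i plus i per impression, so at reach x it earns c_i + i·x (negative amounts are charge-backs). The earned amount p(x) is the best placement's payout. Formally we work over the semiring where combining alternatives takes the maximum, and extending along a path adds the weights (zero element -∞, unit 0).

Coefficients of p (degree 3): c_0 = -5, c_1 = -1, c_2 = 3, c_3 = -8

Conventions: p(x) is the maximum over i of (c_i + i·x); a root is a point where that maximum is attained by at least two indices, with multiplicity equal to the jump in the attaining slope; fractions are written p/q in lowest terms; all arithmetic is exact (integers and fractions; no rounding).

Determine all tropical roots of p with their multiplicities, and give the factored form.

hull edge (i=0, c=-5) to (i=2, c=3): slope 4, span 2
hull edge (i=2, c=3) to (i=3, c=-8): slope -11, span 1
Factored form: p(x) = -8 ⊗ (x ⊕ (-4)) ⊗ (x ⊕ (-4)) ⊗ (x ⊕ 11)
Answer: roots = -4 (mult 2), 11 (mult 1)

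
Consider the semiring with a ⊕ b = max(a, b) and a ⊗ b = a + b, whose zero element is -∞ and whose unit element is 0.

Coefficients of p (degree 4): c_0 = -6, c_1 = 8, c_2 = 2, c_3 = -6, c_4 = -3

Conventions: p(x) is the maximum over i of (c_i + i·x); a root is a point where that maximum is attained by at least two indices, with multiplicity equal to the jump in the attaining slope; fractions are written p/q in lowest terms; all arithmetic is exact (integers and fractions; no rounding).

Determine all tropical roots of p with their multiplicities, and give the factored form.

hull edge (i=0, c=-6) to (i=1, c=8): slope 14, span 1
hull edge (i=1, c=8) to (i=4, c=-3): slope -11/3, span 3
Factored form: p(x) = -3 ⊗ (x ⊕ (-14)) ⊗ (x ⊕ 11/3) ⊗ (x ⊕ 11/3) ⊗ (x ⊕ 11/3)
Answer: roots = -14 (mult 1), 11/3 (mult 3)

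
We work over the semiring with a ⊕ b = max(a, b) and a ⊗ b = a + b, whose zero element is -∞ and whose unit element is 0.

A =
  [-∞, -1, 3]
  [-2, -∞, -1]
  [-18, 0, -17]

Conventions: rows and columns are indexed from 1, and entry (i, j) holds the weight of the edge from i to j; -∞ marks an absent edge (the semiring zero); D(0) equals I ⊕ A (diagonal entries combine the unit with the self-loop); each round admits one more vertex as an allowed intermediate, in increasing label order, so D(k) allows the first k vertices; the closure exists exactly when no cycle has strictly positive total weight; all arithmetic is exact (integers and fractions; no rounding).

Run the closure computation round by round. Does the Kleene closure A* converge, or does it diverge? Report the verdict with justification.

D(0):
  [0, -1, 3]
  [-2, 0, -1]
  [-18, 0, 0]
D(1):
  [0, -1, 3]
  [-2, 0, 1]
  [-18, 0, 0]
Detection: at round 2, diagonal entry (3, 3) turns strictly positive.
Key observation: the cycle 3->2->1->3 has total weight 0 + (-2) + 3, which is strictly positive.
Answer: DIVERGES — positive cycle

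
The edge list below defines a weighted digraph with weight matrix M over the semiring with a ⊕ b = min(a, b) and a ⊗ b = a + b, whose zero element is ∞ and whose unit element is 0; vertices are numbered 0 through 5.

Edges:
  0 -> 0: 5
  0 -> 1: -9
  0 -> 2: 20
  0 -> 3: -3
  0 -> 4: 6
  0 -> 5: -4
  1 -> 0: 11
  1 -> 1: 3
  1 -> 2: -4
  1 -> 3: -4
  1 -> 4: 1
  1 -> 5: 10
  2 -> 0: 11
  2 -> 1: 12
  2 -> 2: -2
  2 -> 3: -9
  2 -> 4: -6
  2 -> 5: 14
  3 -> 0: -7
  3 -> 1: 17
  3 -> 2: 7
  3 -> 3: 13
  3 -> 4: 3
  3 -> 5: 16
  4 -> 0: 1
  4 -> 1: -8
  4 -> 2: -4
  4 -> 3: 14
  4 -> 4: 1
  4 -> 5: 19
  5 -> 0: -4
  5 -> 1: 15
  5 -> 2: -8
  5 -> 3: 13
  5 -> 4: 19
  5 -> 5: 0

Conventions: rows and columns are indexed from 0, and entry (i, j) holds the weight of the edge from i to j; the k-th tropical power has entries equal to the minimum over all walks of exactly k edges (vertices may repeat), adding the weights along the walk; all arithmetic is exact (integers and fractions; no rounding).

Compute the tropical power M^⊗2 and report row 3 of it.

M^⊗2:
  [-10, -6, -13, -13, -8, -4]
  [-11, -7, -6, -13, -10, 7]
  [-16, -14, -10, -11, -8, 7]
  [-2, -16, -1, -10, -1, -11]
  [2, -8, -12, -13, -10, -3]
  [-4, -13, -10, -17, -14, -8]
Answer: row 3 of M^⊗2 = [-2, -16, -1, -10, -1, -11]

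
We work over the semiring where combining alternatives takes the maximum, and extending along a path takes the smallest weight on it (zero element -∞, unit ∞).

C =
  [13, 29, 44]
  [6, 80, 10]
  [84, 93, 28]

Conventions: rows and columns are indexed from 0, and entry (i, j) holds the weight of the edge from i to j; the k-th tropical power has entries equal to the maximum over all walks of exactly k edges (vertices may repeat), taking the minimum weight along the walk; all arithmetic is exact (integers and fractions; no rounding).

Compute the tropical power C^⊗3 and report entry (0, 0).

C^⊗2:
  [44, 44, 28]
  [10, 80, 10]
  [28, 80, 44]
C^⊗3:
  [28, 44, 44]
  [10, 80, 10]
  [44, 80, 28]
Key observation: the optimum is the walk 0->2->2->0, with weight 44 min 28 min 84 = 28.
Optimal value attained by: walk 0->2->2->0.
Answer: (C^⊗3)[0][0] = 28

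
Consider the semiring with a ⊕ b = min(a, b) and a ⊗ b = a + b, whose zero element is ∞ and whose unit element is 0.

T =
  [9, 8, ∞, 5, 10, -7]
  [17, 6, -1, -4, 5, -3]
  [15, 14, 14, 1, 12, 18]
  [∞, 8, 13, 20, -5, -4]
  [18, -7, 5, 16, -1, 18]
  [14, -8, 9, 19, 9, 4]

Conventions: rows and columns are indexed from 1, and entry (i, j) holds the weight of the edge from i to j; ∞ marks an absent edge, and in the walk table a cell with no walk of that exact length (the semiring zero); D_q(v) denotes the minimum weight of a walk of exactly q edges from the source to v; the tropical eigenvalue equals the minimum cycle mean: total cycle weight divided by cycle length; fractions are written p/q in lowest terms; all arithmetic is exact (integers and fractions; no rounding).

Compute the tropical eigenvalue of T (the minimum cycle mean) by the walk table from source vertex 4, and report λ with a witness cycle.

q=0: [∞, ∞, ∞, 0, ∞, ∞]
q=1: [∞, 8, 13, 20, -5, -4]
q=2: [10, -12, 0, 4, -6, 0]
q=3: [5, -13, -13, -16, -7, -15]
q=4: [-1, -23, -14, -17, -21, -20]
q=5: [-6, -28, -24, -27, -22, -26]
q=6: [-12, -34, -29, -32, -32, -31]
Optimal cycle mean attained by: cycle 2->6->2, total (-3) + (-8), length 2.
Answer: λ = -11/2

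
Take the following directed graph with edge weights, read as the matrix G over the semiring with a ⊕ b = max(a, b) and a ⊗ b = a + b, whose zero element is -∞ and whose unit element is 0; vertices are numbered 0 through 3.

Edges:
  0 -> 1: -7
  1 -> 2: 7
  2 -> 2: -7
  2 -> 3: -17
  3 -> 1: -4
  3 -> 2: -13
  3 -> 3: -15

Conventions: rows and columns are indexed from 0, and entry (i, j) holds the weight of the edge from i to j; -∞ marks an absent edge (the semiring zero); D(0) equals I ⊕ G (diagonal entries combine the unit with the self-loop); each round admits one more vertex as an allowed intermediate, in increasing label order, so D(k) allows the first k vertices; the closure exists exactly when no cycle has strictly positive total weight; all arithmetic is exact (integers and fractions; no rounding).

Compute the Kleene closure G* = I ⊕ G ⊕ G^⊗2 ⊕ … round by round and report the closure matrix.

D(0):
  [0, -7, -∞, -∞]
  [-∞, 0, 7, -∞]
  [-∞, -∞, 0, -17]
  [-∞, -4, -13, 0]
D(1):
  [0, -7, -∞, -∞]
  [-∞, 0, 7, -∞]
  [-∞, -∞, 0, -17]
  [-∞, -4, -13, 0]
D(2):
  [0, -7, 0, -∞]
  [-∞, 0, 7, -∞]
  [-∞, -∞, 0, -17]
  [-∞, -4, 3, 0]
D(3):
  [0, -7, 0, -17]
  [-∞, 0, 7, -10]
  [-∞, -∞, 0, -17]
  [-∞, -4, 3, 0]
D(4):
  [0, -7, 0, -17]
  [-∞, 0, 7, -10]
  [-∞, -21, 0, -17]
  [-∞, -4, 3, 0]
Answer: G* = [[0, -7, 0, -17], [-∞, 0, 7, -10], [-∞, -21, 0, -17], [-∞, -4, 3, 0]]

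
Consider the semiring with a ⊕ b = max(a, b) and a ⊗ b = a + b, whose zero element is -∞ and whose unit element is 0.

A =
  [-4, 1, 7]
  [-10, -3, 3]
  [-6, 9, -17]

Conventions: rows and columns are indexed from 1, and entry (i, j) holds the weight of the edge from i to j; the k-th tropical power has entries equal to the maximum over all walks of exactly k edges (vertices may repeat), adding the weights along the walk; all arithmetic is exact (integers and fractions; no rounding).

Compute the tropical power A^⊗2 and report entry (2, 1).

A^⊗2:
  [1, 16, 4]
  [-3, 12, 0]
  [-1, 6, 12]
Key observation: the optimum is the walk 2->3->1, with weight 3 + (-6) = -3.
Optimal value attained by: walk 2->3->1.
Answer: (A^⊗2)[2][1] = -3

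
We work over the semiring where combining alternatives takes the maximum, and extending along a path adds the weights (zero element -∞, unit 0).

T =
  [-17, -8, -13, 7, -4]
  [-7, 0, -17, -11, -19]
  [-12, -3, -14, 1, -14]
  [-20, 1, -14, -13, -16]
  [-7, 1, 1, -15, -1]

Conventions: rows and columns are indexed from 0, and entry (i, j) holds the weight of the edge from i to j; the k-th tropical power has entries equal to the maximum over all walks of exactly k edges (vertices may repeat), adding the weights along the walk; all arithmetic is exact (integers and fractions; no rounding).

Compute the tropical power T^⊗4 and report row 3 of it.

T^⊗2:
  [-11, 8, -3, -6, -5]
  [-7, 0, -17, 0, -11]
  [-10, 2, -13, -5, -15]
  [-6, 1, -15, -10, -17]
  [-6, 1, 0, 2, -2]
T^⊗3:
  [1, 8, -4, -2, -6]
  [-7, 1, -10, 0, -11]
  [-5, 2, -14, -3, -14]
  [-6, 1, -16, 1, -10]
  [-6, 3, -1, 1, -3]
T^⊗4:
  [1, 8, -5, 8, -3]
  [-6, 1, -10, 0, -11]
  [-5, 2, -13, 2, -9]
  [-6, 2, -9, 1, -10]
  [-4, 3, -2, 1, -4]
Answer: row 3 of T^⊗4 = [-6, 2, -9, 1, -10]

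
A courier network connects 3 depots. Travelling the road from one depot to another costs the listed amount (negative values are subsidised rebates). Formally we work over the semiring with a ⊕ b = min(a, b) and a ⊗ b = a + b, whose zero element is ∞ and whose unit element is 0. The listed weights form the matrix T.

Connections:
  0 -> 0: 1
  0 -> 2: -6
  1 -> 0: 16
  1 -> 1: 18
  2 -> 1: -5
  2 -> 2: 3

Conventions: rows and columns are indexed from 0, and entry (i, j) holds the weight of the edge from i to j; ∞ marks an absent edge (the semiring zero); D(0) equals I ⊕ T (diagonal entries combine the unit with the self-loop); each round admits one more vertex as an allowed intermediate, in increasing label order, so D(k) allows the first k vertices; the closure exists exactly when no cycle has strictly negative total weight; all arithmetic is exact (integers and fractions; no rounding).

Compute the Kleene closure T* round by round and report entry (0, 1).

D(0):
  [0, ∞, -6]
  [16, 0, ∞]
  [∞, -5, 0]
D(1):
  [0, ∞, -6]
  [16, 0, 10]
  [∞, -5, 0]
D(2):
  [0, ∞, -6]
  [16, 0, 10]
  [11, -5, 0]
D(3):
  [0, -11, -6]
  [16, 0, 10]
  [11, -5, 0]
Answer: T*[0][1] = -11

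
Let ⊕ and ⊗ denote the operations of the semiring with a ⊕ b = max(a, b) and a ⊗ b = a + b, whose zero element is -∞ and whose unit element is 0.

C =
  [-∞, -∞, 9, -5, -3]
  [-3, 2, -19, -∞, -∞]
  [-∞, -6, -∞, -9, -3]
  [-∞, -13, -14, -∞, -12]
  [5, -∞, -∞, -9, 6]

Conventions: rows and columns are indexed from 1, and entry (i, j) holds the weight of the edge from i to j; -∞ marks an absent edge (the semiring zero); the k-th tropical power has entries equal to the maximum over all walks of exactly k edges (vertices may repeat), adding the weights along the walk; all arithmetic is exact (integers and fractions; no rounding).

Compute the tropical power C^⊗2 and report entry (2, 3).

C^⊗2:
  [2, 3, -19, 0, 6]
  [-1, 4, 6, -8, -6]
  [2, -4, -23, -12, 3]
  [-7, -11, -32, -21, -6]
  [11, -22, 14, 0, 12]
Key observation: the optimum is the walk 2->1->3, with weight (-3) + 9 = 6.
Optimal value attained by: walk 2->1->3.
Answer: (C^⊗2)[2][3] = 6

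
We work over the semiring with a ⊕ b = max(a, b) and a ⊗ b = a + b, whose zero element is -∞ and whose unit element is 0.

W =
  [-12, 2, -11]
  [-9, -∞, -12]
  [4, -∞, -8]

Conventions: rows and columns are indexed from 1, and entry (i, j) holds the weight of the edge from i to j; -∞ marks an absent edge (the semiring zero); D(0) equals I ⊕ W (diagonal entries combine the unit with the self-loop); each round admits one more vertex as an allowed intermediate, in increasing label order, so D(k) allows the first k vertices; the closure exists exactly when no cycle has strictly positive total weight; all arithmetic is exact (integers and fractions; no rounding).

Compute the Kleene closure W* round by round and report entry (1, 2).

D(0):
  [0, 2, -11]
  [-9, 0, -12]
  [4, -∞, 0]
D(1):
  [0, 2, -11]
  [-9, 0, -12]
  [4, 6, 0]
D(2):
  [0, 2, -10]
  [-9, 0, -12]
  [4, 6, 0]
D(3):
  [0, 2, -10]
  [-8, 0, -12]
  [4, 6, 0]
Answer: W*[1][2] = 2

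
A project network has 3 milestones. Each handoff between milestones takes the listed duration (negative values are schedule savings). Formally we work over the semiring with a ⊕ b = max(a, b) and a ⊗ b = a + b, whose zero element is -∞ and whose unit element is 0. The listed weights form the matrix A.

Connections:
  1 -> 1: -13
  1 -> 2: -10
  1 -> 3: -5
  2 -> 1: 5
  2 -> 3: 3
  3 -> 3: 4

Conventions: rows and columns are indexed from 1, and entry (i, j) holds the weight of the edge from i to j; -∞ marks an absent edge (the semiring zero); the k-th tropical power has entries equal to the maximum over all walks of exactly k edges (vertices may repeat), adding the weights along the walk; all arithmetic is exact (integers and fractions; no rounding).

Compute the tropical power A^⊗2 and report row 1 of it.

A^⊗2:
  [-5, -23, -1]
  [-8, -5, 7]
  [-∞, -∞, 8]
Answer: row 1 of A^⊗2 = [-5, -23, -1]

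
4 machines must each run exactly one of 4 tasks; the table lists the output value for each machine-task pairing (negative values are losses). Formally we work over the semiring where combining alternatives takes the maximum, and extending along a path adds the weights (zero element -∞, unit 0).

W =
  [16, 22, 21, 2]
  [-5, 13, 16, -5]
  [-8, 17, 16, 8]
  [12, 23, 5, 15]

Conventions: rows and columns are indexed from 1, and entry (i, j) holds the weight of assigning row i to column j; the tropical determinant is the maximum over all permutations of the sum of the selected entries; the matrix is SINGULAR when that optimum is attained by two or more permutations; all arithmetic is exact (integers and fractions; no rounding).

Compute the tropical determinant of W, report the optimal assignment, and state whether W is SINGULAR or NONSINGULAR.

σ = (1, 2, 3, 4): 16 + 13 + 16 + 15 = 60
σ = (1, 2, 4, 3): 16 + 13 + 8 + 5 = 42
σ = (1, 3, 2, 4): 16 + 16 + 17 + 15 = 64
σ = (1, 3, 4, 2): 16 + 16 + 8 + 23 = 63
σ = (1, 4, 2, 3): 16 + (-5) + 17 + 5 = 33
σ = (1, 4, 3, 2): 16 + (-5) + 16 + 23 = 50
σ = (2, 1, 3, 4): 22 + (-5) + 16 + 15 = 48
σ = (2, 1, 4, 3): 22 + (-5) + 8 + 5 = 30
σ = (2, 3, 1, 4): 22 + 16 + (-8) + 15 = 45
σ = (2, 3, 4, 1): 22 + 16 + 8 + 12 = 58
σ = (2, 4, 1, 3): 22 + (-5) + (-8) + 5 = 14
σ = (2, 4, 3, 1): 22 + (-5) + 16 + 12 = 45
σ = (3, 1, 2, 4): 21 + (-5) + 17 + 15 = 48
σ = (3, 1, 4, 2): 21 + (-5) + 8 + 23 = 47
σ = (3, 2, 1, 4): 21 + 13 + (-8) + 15 = 41
σ = (3, 2, 4, 1): 21 + 13 + 8 + 12 = 54
σ = (3, 4, 1, 2): 21 + (-5) + (-8) + 23 = 31
σ = (3, 4, 2, 1): 21 + (-5) + 17 + 12 = 45
σ = (4, 1, 2, 3): 2 + (-5) + 17 + 5 = 19
σ = (4, 1, 3, 2): 2 + (-5) + 16 + 23 = 36
σ = (4, 2, 1, 3): 2 + 13 + (-8) + 5 = 12
σ = (4, 2, 3, 1): 2 + 13 + 16 + 12 = 43
σ = (4, 3, 1, 2): 2 + 16 + (-8) + 23 = 33
σ = (4, 3, 2, 1): 2 + 16 + 17 + 12 = 47
Optimal value attained by: σ = (1, 3, 2, 4).
Answer: det⊕(W) = 64; verdict: NONSINGULAR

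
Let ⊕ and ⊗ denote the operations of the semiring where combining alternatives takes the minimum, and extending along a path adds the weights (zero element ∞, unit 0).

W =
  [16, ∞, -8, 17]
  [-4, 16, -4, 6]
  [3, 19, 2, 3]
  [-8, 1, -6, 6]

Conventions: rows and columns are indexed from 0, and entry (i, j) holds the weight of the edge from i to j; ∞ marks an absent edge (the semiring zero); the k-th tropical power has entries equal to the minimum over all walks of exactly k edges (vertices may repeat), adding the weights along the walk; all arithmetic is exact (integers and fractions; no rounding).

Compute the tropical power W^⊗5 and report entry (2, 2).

W^⊗2:
  [-5, 11, -6, -5]
  [-2, 7, -12, -1]
  [-5, 4, -5, 5]
  [-3, 7, -16, -3]
W^⊗3:
  [-13, -4, -13, -3]
  [-9, 0, -10, -9]
  [-3, 6, -13, -2]
  [-13, -2, -14, -13]
W^⊗4:
  [-11, -2, -21, -10]
  [-17, -8, -17, -7]
  [-10, -1, -11, -10]
  [-21, -12, -21, -11]
W^⊗5:
  [-18, -9, -19, -18]
  [-15, -6, -25, -14]
  [-18, -9, -18, -8]
  [-19, -10, -29, -18]
Key observation: the optimum is the walk 2->0->2->3->0->2, with weight 3 + (-8) + 3 + (-8) + (-8) = -18.
Optimal value attained by: walk 2->0->2->3->0->2.
Answer: (W^⊗5)[2][2] = -18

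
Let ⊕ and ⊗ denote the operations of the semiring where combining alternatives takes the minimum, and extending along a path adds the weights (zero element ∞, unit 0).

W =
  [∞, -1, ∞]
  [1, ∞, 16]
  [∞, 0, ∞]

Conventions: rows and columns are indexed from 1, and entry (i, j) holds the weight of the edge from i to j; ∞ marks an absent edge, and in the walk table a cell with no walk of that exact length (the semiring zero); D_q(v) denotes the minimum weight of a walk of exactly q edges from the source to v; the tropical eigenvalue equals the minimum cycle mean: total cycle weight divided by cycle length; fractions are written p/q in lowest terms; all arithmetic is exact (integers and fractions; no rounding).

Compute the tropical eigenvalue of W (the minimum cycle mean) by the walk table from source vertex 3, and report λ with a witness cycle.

q=0: [∞, ∞, 0]
q=1: [∞, 0, ∞]
q=2: [1, ∞, 16]
q=3: [∞, 0, ∞]
Optimal cycle mean attained by: cycle 1->2->1, total (-1) + 1, length 2.
Answer: λ = 0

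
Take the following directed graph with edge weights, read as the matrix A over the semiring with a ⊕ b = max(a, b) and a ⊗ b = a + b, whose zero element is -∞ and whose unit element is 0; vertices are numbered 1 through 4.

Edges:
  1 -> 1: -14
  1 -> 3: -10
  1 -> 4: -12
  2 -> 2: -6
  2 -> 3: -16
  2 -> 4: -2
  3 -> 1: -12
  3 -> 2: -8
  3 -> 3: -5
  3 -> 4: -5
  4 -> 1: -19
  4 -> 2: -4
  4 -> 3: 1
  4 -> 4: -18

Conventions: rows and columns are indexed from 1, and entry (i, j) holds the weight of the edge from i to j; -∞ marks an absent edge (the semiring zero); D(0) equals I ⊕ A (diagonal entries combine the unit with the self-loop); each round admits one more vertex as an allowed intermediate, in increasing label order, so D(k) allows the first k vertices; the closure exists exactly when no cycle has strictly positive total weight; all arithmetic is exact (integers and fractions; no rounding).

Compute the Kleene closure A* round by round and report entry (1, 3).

D(0):
  [0, -∞, -10, -12]
  [-∞, 0, -16, -2]
  [-12, -8, 0, -5]
  [-19, -4, 1, 0]
D(1):
  [0, -∞, -10, -12]
  [-∞, 0, -16, -2]
  [-12, -8, 0, -5]
  [-19, -4, 1, 0]
D(2):
  [0, -∞, -10, -12]
  [-∞, 0, -16, -2]
  [-12, -8, 0, -5]
  [-19, -4, 1, 0]
D(3):
  [0, -18, -10, -12]
  [-28, 0, -16, -2]
  [-12, -8, 0, -5]
  [-11, -4, 1, 0]
D(4):
  [0, -16, -10, -12]
  [-13, 0, -1, -2]
  [-12, -8, 0, -5]
  [-11, -4, 1, 0]
Answer: A*[1][3] = -10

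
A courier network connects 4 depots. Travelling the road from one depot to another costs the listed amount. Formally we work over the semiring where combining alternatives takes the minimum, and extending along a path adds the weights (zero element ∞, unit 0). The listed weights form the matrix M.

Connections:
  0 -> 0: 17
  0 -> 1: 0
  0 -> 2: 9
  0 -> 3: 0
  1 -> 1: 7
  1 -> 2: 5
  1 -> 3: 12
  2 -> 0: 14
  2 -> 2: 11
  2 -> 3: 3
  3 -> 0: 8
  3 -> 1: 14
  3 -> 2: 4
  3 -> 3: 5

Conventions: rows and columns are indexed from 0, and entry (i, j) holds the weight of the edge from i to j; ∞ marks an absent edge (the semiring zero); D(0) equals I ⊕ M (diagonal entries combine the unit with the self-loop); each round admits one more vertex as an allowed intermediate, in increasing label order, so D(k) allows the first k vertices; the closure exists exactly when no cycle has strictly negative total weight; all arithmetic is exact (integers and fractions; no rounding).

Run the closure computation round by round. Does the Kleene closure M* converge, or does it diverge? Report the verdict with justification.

D(0):
  [0, 0, 9, 0]
  [∞, 0, 5, 12]
  [14, ∞, 0, 3]
  [8, 14, 4, 0]
D(1):
  [0, 0, 9, 0]
  [∞, 0, 5, 12]
  [14, 14, 0, 3]
  [8, 8, 4, 0]
D(2):
  [0, 0, 5, 0]
  [∞, 0, 5, 12]
  [14, 14, 0, 3]
  [8, 8, 4, 0]
D(3):
  [0, 0, 5, 0]
  [19, 0, 5, 8]
  [14, 14, 0, 3]
  [8, 8, 4, 0]
D(4):
  [0, 0, 4, 0]
  [16, 0, 5, 8]
  [11, 11, 0, 3]
  [8, 8, 4, 0]
Key observation: every diagonal entry stays at the unit through all rounds, so no improving cycle exists.
Answer: CONVERGES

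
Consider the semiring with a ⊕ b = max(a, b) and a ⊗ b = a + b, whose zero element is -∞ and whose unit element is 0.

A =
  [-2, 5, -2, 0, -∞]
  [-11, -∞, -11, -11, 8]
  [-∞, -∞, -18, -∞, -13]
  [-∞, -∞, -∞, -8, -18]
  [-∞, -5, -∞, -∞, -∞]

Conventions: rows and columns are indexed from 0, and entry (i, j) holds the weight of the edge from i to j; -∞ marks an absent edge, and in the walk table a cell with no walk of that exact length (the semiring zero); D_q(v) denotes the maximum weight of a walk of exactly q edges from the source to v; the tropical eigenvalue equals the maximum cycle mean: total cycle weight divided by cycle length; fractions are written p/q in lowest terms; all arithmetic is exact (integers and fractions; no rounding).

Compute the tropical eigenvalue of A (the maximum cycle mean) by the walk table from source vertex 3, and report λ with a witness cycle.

q=0: [-∞, -∞, -∞, 0, -∞]
q=1: [-∞, -∞, -∞, -8, -18]
q=2: [-∞, -23, -∞, -16, -26]
q=3: [-34, -31, -34, -24, -15]
q=4: [-36, -20, -36, -32, -23]
q=5: [-31, -28, -31, -31, -12]
Optimal cycle mean attained by: cycle 1->4->1, total 8 + (-5), length 2.
Answer: λ = 3/2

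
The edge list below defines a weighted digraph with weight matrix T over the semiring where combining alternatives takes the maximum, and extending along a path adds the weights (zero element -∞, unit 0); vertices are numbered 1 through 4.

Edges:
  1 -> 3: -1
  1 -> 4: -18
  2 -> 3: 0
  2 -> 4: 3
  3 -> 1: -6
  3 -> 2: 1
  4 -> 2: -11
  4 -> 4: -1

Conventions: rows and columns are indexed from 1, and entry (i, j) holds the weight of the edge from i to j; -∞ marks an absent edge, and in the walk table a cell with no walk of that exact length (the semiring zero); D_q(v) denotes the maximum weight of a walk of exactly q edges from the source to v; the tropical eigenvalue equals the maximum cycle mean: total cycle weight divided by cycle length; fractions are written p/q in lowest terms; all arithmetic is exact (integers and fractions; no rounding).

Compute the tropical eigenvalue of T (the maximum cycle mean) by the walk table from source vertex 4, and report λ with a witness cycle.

q=0: [-∞, -∞, -∞, 0]
q=1: [-∞, -11, -∞, -1]
q=2: [-∞, -12, -11, -2]
q=3: [-17, -10, -12, -3]
q=4: [-18, -11, -10, -4]
Optimal cycle mean attained by: cycle 2->3->2, total 0 + 1, length 2.
Answer: λ = 1/2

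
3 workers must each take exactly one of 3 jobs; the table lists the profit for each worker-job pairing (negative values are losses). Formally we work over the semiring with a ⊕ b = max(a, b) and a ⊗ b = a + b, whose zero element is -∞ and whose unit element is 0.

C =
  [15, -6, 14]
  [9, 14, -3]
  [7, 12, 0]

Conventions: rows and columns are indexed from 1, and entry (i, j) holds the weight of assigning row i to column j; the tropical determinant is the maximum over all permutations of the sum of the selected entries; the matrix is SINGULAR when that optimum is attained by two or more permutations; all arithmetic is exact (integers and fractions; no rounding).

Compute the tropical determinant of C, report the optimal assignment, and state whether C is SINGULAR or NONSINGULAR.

σ = (1, 2, 3): 15 + 14 + 0 = 29
σ = (1, 3, 2): 15 + (-3) + 12 = 24
σ = (2, 1, 3): (-6) + 9 + 0 = 3
σ = (2, 3, 1): (-6) + (-3) + 7 = -2
σ = (3, 1, 2): 14 + 9 + 12 = 35
σ = (3, 2, 1): 14 + 14 + 7 = 35
Optimal value attained by: σ = (3, 1, 2).
Answer: det⊕(C) = 35; verdict: SINGULAR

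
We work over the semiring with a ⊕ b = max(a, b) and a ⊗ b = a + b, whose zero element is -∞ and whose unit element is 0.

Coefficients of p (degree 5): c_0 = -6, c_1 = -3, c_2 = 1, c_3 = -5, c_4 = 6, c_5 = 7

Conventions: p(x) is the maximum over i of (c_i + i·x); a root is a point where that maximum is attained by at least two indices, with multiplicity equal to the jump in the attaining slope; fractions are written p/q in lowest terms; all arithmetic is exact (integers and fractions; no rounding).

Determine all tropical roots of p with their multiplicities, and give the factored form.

hull edge (i=0, c=-6) to (i=2, c=1): slope 7/2, span 2
hull edge (i=2, c=1) to (i=4, c=6): slope 5/2, span 2
hull edge (i=4, c=6) to (i=5, c=7): slope 1, span 1
Factored form: p(x) = 7 ⊗ (x ⊕ (-7/2)) ⊗ (x ⊕ (-7/2)) ⊗ (x ⊕ (-5/2)) ⊗ (x ⊕ (-5/2)) ⊗ (x ⊕ (-1))
Answer: roots = -7/2 (mult 2), -5/2 (mult 2), -1 (mult 1)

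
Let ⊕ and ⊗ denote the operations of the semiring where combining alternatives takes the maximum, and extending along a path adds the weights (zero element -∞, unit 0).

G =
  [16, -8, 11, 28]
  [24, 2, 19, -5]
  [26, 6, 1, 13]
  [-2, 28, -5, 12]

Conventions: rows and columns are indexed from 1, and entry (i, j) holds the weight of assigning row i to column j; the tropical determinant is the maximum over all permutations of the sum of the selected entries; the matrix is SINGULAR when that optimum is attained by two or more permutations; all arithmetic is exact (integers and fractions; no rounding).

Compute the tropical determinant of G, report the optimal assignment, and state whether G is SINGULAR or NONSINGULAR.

σ = (1, 2, 3, 4): 16 + 2 + 1 + 12 = 31
σ = (1, 2, 4, 3): 16 + 2 + 13 + (-5) = 26
σ = (1, 3, 2, 4): 16 + 19 + 6 + 12 = 53
σ = (1, 3, 4, 2): 16 + 19 + 13 + 28 = 76
σ = (1, 4, 2, 3): 16 + (-5) + 6 + (-5) = 12
σ = (1, 4, 3, 2): 16 + (-5) + 1 + 28 = 40
σ = (2, 1, 3, 4): (-8) + 24 + 1 + 12 = 29
σ = (2, 1, 4, 3): (-8) + 24 + 13 + (-5) = 24
σ = (2, 3, 1, 4): (-8) + 19 + 26 + 12 = 49
σ = (2, 3, 4, 1): (-8) + 19 + 13 + (-2) = 22
σ = (2, 4, 1, 3): (-8) + (-5) + 26 + (-5) = 8
σ = (2, 4, 3, 1): (-8) + (-5) + 1 + (-2) = -14
σ = (3, 1, 2, 4): 11 + 24 + 6 + 12 = 53
σ = (3, 1, 4, 2): 11 + 24 + 13 + 28 = 76
σ = (3, 2, 1, 4): 11 + 2 + 26 + 12 = 51
σ = (3, 2, 4, 1): 11 + 2 + 13 + (-2) = 24
σ = (3, 4, 1, 2): 11 + (-5) + 26 + 28 = 60
σ = (3, 4, 2, 1): 11 + (-5) + 6 + (-2) = 10
σ = (4, 1, 2, 3): 28 + 24 + 6 + (-5) = 53
σ = (4, 1, 3, 2): 28 + 24 + 1 + 28 = 81
σ = (4, 2, 1, 3): 28 + 2 + 26 + (-5) = 51
σ = (4, 2, 3, 1): 28 + 2 + 1 + (-2) = 29
σ = (4, 3, 1, 2): 28 + 19 + 26 + 28 = 101
σ = (4, 3, 2, 1): 28 + 19 + 6 + (-2) = 51
Optimal value attained by: σ = (4, 3, 1, 2).
Answer: det⊕(G) = 101; verdict: NONSINGULAR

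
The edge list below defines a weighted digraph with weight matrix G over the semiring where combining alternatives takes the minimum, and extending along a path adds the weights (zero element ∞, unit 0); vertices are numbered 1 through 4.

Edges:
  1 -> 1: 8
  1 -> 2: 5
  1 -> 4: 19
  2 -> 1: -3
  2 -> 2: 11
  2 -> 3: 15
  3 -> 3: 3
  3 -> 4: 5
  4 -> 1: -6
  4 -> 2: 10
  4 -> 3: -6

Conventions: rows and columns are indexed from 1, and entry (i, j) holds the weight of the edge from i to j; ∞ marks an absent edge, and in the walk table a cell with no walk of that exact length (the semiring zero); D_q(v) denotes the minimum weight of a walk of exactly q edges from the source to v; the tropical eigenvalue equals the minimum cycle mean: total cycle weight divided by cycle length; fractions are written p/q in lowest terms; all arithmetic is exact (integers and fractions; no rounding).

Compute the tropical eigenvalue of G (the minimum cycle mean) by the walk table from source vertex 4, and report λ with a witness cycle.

q=0: [∞, ∞, ∞, 0]
q=1: [-6, 10, -6, ∞]
q=2: [2, -1, -3, -1]
q=3: [-7, 7, -7, 2]
q=4: [-4, -2, -4, -2]
Optimal cycle mean attained by: cycle 3->4->3, total 5 + (-6), length 2.
Answer: λ = -1/2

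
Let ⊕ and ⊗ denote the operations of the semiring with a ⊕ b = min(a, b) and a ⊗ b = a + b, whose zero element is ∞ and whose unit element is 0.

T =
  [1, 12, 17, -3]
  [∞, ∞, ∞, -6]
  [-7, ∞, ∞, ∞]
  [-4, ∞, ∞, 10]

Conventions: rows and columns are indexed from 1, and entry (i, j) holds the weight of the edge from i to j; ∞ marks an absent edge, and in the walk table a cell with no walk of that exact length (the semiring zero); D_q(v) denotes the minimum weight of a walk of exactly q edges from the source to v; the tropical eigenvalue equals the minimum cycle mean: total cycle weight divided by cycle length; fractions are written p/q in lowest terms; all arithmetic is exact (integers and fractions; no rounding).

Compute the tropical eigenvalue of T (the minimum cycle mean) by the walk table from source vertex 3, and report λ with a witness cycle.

q=0: [∞, ∞, 0, ∞]
q=1: [-7, ∞, ∞, ∞]
q=2: [-6, 5, 10, -10]
q=3: [-14, 6, 11, -9]
q=4: [-13, -2, 3, -17]
Optimal cycle mean attained by: cycle 1->4->1, total (-3) + (-4), length 2.
Answer: λ = -7/2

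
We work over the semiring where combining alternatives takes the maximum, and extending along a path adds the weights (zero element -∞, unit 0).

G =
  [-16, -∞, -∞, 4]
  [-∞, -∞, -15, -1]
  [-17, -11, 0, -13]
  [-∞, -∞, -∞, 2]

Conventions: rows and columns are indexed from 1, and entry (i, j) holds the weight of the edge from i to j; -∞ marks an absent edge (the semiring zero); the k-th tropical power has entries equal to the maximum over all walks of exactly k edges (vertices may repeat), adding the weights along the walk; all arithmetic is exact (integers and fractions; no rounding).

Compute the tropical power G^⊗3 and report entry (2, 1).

G^⊗2:
  [-32, -∞, -∞, 6]
  [-32, -26, -15, 1]
  [-17, -11, 0, -11]
  [-∞, -∞, -∞, 4]
G^⊗3:
  [-48, -∞, -∞, 8]
  [-32, -26, -15, 3]
  [-17, -11, 0, -9]
  [-∞, -∞, -∞, 6]
Key observation: the optimum is the walk 2->3->3->1, with weight (-15) + 0 + (-17) = -32.
Optimal value attained by: walk 2->3->3->1.
Answer: (G^⊗3)[2][1] = -32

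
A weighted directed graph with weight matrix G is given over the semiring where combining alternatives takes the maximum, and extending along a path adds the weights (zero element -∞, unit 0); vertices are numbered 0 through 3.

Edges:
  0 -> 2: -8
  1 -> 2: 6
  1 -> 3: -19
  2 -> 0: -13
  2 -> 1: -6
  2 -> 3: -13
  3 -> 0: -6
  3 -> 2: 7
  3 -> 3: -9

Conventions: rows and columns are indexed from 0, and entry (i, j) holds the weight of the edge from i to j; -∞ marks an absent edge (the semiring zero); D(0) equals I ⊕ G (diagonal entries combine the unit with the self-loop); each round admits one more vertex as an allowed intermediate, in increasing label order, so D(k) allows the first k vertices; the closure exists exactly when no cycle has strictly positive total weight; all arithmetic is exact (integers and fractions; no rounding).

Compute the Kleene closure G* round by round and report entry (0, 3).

D(0):
  [0, -∞, -8, -∞]
  [-∞, 0, 6, -19]
  [-13, -6, 0, -13]
  [-6, -∞, 7, 0]
D(1):
  [0, -∞, -8, -∞]
  [-∞, 0, 6, -19]
  [-13, -6, 0, -13]
  [-6, -∞, 7, 0]
D(2):
  [0, -∞, -8, -∞]
  [-∞, 0, 6, -19]
  [-13, -6, 0, -13]
  [-6, -∞, 7, 0]
D(3):
  [0, -14, -8, -21]
  [-7, 0, 6, -7]
  [-13, -6, 0, -13]
  [-6, 1, 7, 0]
D(4):
  [0, -14, -8, -21]
  [-7, 0, 6, -7]
  [-13, -6, 0, -13]
  [-6, 1, 7, 0]
Answer: G*[0][3] = -21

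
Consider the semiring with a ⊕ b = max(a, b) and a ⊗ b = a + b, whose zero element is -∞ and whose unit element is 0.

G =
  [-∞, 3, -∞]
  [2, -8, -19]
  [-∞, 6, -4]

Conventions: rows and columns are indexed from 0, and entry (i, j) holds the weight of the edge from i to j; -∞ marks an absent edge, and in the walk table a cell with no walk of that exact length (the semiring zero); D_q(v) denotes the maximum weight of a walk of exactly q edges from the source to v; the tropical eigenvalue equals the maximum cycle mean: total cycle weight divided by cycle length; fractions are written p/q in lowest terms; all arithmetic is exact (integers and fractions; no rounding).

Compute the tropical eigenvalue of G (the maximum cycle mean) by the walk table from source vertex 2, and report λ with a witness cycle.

q=0: [-∞, -∞, 0]
q=1: [-∞, 6, -4]
q=2: [8, 2, -8]
q=3: [4, 11, -12]
Optimal cycle mean attained by: cycle 0->1->0, total 3 + 2, length 2.
Answer: λ = 5/2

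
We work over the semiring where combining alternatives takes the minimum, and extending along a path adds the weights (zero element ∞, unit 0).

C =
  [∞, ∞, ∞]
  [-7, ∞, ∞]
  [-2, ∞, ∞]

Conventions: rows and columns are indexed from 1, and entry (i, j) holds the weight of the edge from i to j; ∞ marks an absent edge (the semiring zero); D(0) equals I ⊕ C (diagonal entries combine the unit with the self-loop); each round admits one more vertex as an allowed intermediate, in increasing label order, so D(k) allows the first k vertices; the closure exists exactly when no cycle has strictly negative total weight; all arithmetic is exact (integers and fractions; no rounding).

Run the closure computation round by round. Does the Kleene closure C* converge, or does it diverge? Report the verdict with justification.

D(0):
  [0, ∞, ∞]
  [-7, 0, ∞]
  [-2, ∞, 0]
D(1):
  [0, ∞, ∞]
  [-7, 0, ∞]
  [-2, ∞, 0]
D(2):
  [0, ∞, ∞]
  [-7, 0, ∞]
  [-2, ∞, 0]
D(3):
  [0, ∞, ∞]
  [-7, 0, ∞]
  [-2, ∞, 0]
Key observation: every diagonal entry stays at the unit through all rounds, so no improving cycle exists.
Answer: CONVERGES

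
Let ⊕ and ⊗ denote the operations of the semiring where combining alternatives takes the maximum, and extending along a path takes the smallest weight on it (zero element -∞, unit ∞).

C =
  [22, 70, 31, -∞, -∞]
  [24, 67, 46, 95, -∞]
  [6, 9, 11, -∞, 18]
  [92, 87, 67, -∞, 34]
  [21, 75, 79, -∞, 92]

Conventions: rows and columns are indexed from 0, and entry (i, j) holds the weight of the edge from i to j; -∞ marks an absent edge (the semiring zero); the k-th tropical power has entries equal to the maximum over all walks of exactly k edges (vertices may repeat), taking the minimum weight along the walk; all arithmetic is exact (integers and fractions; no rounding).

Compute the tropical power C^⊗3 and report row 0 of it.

C^⊗2:
  [24, 67, 46, 70, 18]
  [92, 87, 67, 67, 34]
  [18, 18, 18, 9, 18]
  [24, 70, 46, 87, 34]
  [24, 75, 79, 75, 92]
C^⊗3:
  [70, 70, 67, 67, 34]
  [67, 70, 67, 87, 34]
  [18, 18, 18, 18, 18]
  [87, 87, 67, 70, 34]
  [75, 75, 79, 75, 92]
Answer: row 0 of C^⊗3 = [70, 70, 67, 67, 34]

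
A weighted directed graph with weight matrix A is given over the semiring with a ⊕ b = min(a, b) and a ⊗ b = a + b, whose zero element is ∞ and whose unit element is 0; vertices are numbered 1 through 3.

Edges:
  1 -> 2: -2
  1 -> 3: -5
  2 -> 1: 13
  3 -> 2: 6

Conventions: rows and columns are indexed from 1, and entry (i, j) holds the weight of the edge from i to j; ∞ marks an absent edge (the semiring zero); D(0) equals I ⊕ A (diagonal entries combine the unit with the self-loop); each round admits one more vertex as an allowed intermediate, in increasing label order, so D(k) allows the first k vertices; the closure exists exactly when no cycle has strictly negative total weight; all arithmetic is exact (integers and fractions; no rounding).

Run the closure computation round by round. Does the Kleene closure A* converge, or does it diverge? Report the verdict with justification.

D(0):
  [0, -2, -5]
  [13, 0, ∞]
  [∞, 6, 0]
D(1):
  [0, -2, -5]
  [13, 0, 8]
  [∞, 6, 0]
D(2):
  [0, -2, -5]
  [13, 0, 8]
  [19, 6, 0]
D(3):
  [0, -2, -5]
  [13, 0, 8]
  [19, 6, 0]
Key observation: every diagonal entry stays at the unit through all rounds, so no improving cycle exists.
Answer: CONVERGES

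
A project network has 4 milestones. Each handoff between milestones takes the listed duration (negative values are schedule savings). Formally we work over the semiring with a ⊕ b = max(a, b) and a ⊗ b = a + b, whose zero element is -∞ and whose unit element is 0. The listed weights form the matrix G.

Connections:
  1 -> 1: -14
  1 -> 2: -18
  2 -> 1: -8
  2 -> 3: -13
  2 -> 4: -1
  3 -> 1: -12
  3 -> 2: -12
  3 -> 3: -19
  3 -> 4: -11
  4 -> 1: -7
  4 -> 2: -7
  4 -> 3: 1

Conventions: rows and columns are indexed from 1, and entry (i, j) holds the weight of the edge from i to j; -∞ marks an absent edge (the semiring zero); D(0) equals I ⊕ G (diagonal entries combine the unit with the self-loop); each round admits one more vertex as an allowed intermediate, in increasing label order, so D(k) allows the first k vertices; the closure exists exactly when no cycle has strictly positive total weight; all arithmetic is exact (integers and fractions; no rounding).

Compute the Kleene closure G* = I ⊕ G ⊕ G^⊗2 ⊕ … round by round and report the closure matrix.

D(0):
  [0, -18, -∞, -∞]
  [-8, 0, -13, -1]
  [-12, -12, 0, -11]
  [-7, -7, 1, 0]
D(1):
  [0, -18, -∞, -∞]
  [-8, 0, -13, -1]
  [-12, -12, 0, -11]
  [-7, -7, 1, 0]
D(2):
  [0, -18, -31, -19]
  [-8, 0, -13, -1]
  [-12, -12, 0, -11]
  [-7, -7, 1, 0]
D(3):
  [0, -18, -31, -19]
  [-8, 0, -13, -1]
  [-12, -12, 0, -11]
  [-7, -7, 1, 0]
D(4):
  [0, -18, -18, -19]
  [-8, 0, 0, -1]
  [-12, -12, 0, -11]
  [-7, -7, 1, 0]
Answer: G* = [[0, -18, -18, -19], [-8, 0, 0, -1], [-12, -12, 0, -11], [-7, -7, 1, 0]]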